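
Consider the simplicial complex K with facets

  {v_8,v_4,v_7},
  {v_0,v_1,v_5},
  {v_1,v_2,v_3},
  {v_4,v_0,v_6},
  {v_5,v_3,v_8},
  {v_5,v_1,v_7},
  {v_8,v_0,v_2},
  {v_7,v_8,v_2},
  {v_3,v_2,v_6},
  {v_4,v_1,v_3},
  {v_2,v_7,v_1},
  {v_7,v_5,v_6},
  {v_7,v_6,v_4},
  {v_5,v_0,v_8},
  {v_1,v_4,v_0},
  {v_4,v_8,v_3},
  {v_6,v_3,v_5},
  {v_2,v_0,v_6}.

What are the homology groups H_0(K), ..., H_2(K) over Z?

K has 9 vertices, 27 edges, 18 triangles.
rank ∂_0 = 0, rank ∂_1 = 8 ⇒ b_0 = 9 − 0 − 8 = 1; all invariant factors of ∂_1 are 1 so no torsion. So H_0 ≅ Z.
rank ∂_1 = 8, rank ∂_2 = 17 ⇒ b_1 = 27 − 8 − 17 = 2; all invariant factors of ∂_2 are 1 so no torsion. So H_1 ≅ Z^2.
rank ∂_2 = 17, rank ∂_3 = 0 ⇒ b_2 = 18 − 17 − 0 = 1. So H_2 ≅ Z.

H_0 = Z,  H_1 = Z^2,  H_2 = Z.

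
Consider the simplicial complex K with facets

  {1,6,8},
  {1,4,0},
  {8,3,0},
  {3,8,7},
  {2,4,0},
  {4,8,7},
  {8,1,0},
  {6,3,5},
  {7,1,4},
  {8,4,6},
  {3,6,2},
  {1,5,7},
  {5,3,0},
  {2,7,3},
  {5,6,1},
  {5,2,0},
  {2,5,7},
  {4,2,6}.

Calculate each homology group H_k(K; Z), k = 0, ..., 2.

We work with the vertex ordering 0 < 1 < 2 < 3 < 4 < 5 < 6 < 7 < 8. The simplices of K, each written with vertices in increasing order, are:

  0-simplices (9): [0], [1], [2], [3], [4], [5], [6], [7], [8]
  1-simplices (27): (27 of them)
  2-simplices (18): [0,1,4], [0,1,8], [0,2,4], [0,2,5], [0,3,5], [0,3,8], [1,4,7], [1,5,6], [1,5,7], [1,6,8], [2,3,6], [2,3,7], [2,4,6], [2,5,7], [3,5,6], [3,7,8], [4,6,8], [4,7,8]

so the chain groups are C_0 ≅ Z^9, C_1 ≅ Z^27, C_2 ≅ Z^18.

∂_1: C_1 → C_0 is given by ∂[p,q] = [q] − [p]. For instance
  ∂[0,3] = [3] − [0].
As a 9×27 matrix over Z this has rank 8, with invariant factors (1,1,1,1,1,1,1,1).

Boundary ∂_2: C_2 → C_1 sends each 2-simplex [p,q,r] to [q,r] − [p,r] + [p,q]. For instance
  ∂[0,1,8] = [1,8] − [0,8] + [0,1],
  ∂[1,4,7] = [4,7] − [1,7] + [1,4].
The resulting 27×18 matrix has rank 18, and its Smith normal form has invariant factors (1,1,1,1,1,1,1,1,1,1,1,1,1,1,1,1,1,2).

Reading off H_k = ker ∂_k / im ∂_{k+1}:

  H_0: rank C_0 − rank ∂_1 = 9 − 8 = 1, and the invariant factors of ∂_1 are all 1, so H_0 ≅ Z.
  H_1: rank ker ∂_1 − rank ∂_2 = (27 − 8) − 18 = 1, and ∂_2 has invariant factor 2 > 1, so H_1 ≅ Z ⊕ Z/2Z.
  H_2: rank ker ∂_2 − rank ∂_3 = (18 − 18) − 0 = 0, and there is no ∂_3, so H_2 ≅ 0.

As a check, the Euler characteristic is 9 − 27 + 18 = 0, which agrees with 1 − 1 + 0 = 0.

H_0 = Z,  H_1 = Z ⊕ Z/2Z,  H_2 = 0.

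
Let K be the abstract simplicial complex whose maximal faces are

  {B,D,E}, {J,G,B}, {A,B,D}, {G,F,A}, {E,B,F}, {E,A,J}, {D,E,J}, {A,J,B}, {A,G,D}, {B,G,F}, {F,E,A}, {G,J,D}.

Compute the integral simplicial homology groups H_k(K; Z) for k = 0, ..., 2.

H_0 = Z,  H_1 = Z/2,  H_2 = 0.

K has 7 vertices, 18 edges, 12 triangles.
rank ∂_0 = 0, rank ∂_1 = 6 ⇒ b_0 = 7 − 0 − 6 = 1; all invariant factors of ∂_1 are 1 so no torsion. So H_0 = Z.
rank ∂_1 = 6, rank ∂_2 = 12 ⇒ b_1 = 18 − 6 − 12 = 0; ∂_2 has invariant factor(s) [2] giving torsion. So H_1 = Z/2.
rank ∂_2 = 12, rank ∂_3 = 0 ⇒ b_2 = 12 − 12 − 0 = 0. So H_2 = 0.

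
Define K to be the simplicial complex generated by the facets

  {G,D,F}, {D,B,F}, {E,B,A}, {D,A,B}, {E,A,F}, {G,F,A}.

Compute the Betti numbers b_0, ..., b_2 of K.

b_0 = 1, b_1 = 1, b_2 = 0.

Take the total order A < B < D < E < F < G on the vertex set. Then K (dimension 2) consists of the simplices:

  0-simplices (6): A, B, D, E, F, G
  1-simplices (12): AB, AD, AE, AF, AG, BD, BE, BF, DF, DG, EF, FG
  2-simplices (6): ABD, ABE, AEF, AFG, BDF, DFG

so the chain groups are C_0 ≅ Z^6, C_1 ≅ Z^12, C_2 ≅ Z^6.

Boundary ∂_1: C_1 → C_0 sends each edge [p,q] (with p < q) to q − p.
The 6×12 boundary matrix has rank 5 and Smith normal form diag(1,1,1,1,1).

The boundary map ∂_2: C_2 → C_1 maps a triangle to the signed sum of its edges. For instance
  ∂AEF = EF − AF + AE,
  ∂ABD = BD − AD + AB.
The 12×6 boundary matrix has rank 6 and Smith normal form diag(1,1,1,1,1,1).

Now H_k = ker ∂_k / im ∂_{k+1}, so:

  H_0: rank C_0 − rank ∂_1 = 6 − 5 = 1, and the invariant factors of ∂_1 are all 1, so H_0 = Z.
  H_1: rank ker ∂_1 − rank ∂_2 = (12 − 5) − 6 = 1, and the invariant factors of ∂_2 are all 1, so H_1 = Z.
  H_2: rank ker ∂_2 − rank ∂_3 = (6 − 6) − 0 = 0, and there is no ∂_3, so H_2 = 0.

As a check, the Euler characteristic is 6 − 12 + 6 = 0, which agrees with 1 − 1 + 0 = 0.
(K is a triangulation of the cylinder S^1 x I.)

Hence the Betti numbers are b_0 = 1, b_1 = 1, b_2 = 0.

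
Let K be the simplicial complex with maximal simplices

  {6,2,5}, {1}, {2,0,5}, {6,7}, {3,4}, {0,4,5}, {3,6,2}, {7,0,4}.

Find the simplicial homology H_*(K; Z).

H_0 ≅ Z^2,  H_1 ≅ Z^2,  H_2 = 0.

K has 8 vertices, 13 edges, 5 triangles.
rank ∂_0 = 0, rank ∂_1 = 6 ⇒ b_0 = 8 − 0 − 6 = 2; all invariant factors of ∂_1 are 1 so no torsion. So H_0 ≅ Z^2.
rank ∂_1 = 6, rank ∂_2 = 5 ⇒ b_1 = 13 − 6 − 5 = 2; all invariant factors of ∂_2 are 1 so no torsion. So H_1 ≅ Z^2.
rank ∂_2 = 5, rank ∂_3 = 0 ⇒ b_2 = 5 − 5 − 0 = 0. So H_2 ≅ 0.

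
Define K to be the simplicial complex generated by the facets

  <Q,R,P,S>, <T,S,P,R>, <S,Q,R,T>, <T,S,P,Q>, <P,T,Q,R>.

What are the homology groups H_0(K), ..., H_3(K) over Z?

Order the vertices as P < Q < R < S < T. Listing each simplex with vertices in this order, K has dimension 3 with simplices:

  0-simplices (5): P, Q, R, S, T
  1-simplices (10): PQ, PR, PS, PT, QR, QS, QT, RS, RT, ST
  2-simplices (10): PQR, PQS, PQT, PRS, PRT, PST, QRS, QRT, QST, RST
  3-simplices (5): PQRS, PQRT, PQST, PRST, QRST

giving chain groups C_0 ≅ Z^5, C_1 ≅ Z^10, C_2 ≅ Z^10, C_3 ≅ Z^5.

The boundary map ∂_1: C_1 → C_0 maps an edge to its endpoints' difference, ∂[p,q] = q − p. For instance
  ∂ST = T − S.
The 5×10 boundary matrix has rank 4 and Smith normal form diag(1,1,1,1).

The boundary map ∂_2: C_2 → C_1 sends each 2-simplex [p,q,r] to [q,r] − [p,r] + [p,q]. For instance
  ∂PST = ST − PT + PS,
  ∂PRS = RS − PS + PR.
The 10×10 boundary matrix has rank 6 and Smith normal form diag(1,1,1,1,1,1).

∂_3: C_3 → C_2 sends each 3-simplex σ to the alternating sum Σ_i (−1)^i (σ with its i-th vertex removed). For instance
  ∂QRST = RST − QST + QRT − QRS,
  ∂PQST = QST − PST + PQT − PQS.
As a 10×5 matrix over Z this has rank 4, with invariant factors (1,1,1,1).

Reading off H_k = ker ∂_k / im ∂_{k+1}:

  H_0: rank C_0 − rank ∂_1 = 5 − 4 = 1, and the invariant factors of ∂_1 are all 1, so H_0 ≅ Z.
  H_1: rank ker ∂_1 − rank ∂_2 = (10 − 4) − 6 = 0, and the invariant factors of ∂_2 are all 1, so H_1 ≅ 0.
  H_2: rank ker ∂_2 − rank ∂_3 = (10 − 6) − 4 = 0, and the invariant factors of ∂_3 are all 1, so H_2 ≅ 0.
  H_3: rank ker ∂_3 − rank ∂_4 = (5 − 4) − 0 = 1, and there is no ∂_4, so H_3 ≅ Z.

(K is a triangulation of the 3-sphere S^3.)

H_0 ≅ Z,  H_1 = 0,  H_2 = 0,  H_3 ≅ Z.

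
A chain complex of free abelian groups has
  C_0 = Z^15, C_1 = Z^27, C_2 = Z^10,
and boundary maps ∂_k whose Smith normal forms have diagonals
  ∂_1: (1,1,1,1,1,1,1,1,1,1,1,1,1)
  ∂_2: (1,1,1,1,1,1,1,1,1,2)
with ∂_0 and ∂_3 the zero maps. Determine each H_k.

H_0 = Z^2,  H_1 = Z^4 ⊕ Z/2,  H_2 = 0.

H_0: b_0 = 15 − 0 − 13 = 2; torsion from ∂_1 factors > 1: none. So H_0 = Z^2.
H_1: b_1 = 27 − 13 − 10 = 4; torsion from ∂_2 factors > 1: [2]. So H_1 = Z^4 ⊕ Z/2.
H_2: b_2 = 10 − 10 − 0 = 0; torsion from ∂_3 factors > 1: none. So H_2 = 0.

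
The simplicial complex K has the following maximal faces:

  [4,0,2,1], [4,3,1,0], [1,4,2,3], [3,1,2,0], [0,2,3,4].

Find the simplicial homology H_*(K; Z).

We work with the vertex ordering 0 < 1 < 2 < 3 < 4. The simplices of K, each written with vertices in increasing order, are:

  0-simplices (5): [0], [1], [2], [3], [4]
  1-simplices (10): [0,1], [0,2], [0,3], [0,4], [1,2], [1,3], [1,4], [2,3], [2,4], [3,4]
  2-simplices (10): [0,1,2], [0,1,3], [0,1,4], [0,2,3], [0,2,4], [0,3,4], [1,2,3], [1,2,4], [1,3,4], [2,3,4]
  3-simplices (5): [0,1,2,3], [0,1,2,4], [0,1,3,4], [0,2,3,4], [1,2,3,4]

giving chain groups C_0 ≅ Z^5, C_1 ≅ Z^10, C_2 ≅ Z^10, C_3 ≅ Z^5.

∂_1: C_1 → C_0 maps an edge to its endpoints' difference, ∂[p,q] = q − p. For instance
  ∂[1,3] = [3] − [1].
The 5×10 boundary matrix has rank 4 and Smith normal form diag(1,1,1,1).

Boundary ∂_2: C_2 → C_1 acts by ∂[p,q,r] = [q,r] − [p,r] + [p,q]. For instance
  ∂[0,2,3] = [2,3] − [0,3] + [0,2],
  ∂[0,1,4] = [1,4] − [0,4] + [0,1].
As a 10×10 matrix over Z this has rank 6, with invariant factors (1,1,1,1,1,1).

∂_3: C_3 → C_2 sends each 3-simplex σ to the alternating sum Σ_i (−1)^i (σ with its i-th vertex removed). For instance
  ∂[0,2,3,4] = [2,3,4] − [0,3,4] + [0,2,4] − [0,2,3],
  ∂[0,1,3,4] = [1,3,4] − [0,3,4] + [0,1,4] − [0,1,3].
This gives a 10×5 integer matrix of rank 4; reducing to Smith normal form yields diagonal entries (1,1,1,1).

Computing H_k = (kernel of ∂_k) / (image of ∂_{k+1}):

  H_0: rank C_0 − rank ∂_1 = 5 − 4 = 1, and the invariant factors of ∂_1 are all 1, so H_0 = Z.
  H_1: rank ker ∂_1 − rank ∂_2 = (10 − 4) − 6 = 0, and the invariant factors of ∂_2 are all 1, so H_1 = 0.
  H_2: rank ker ∂_2 − rank ∂_3 = (10 − 6) − 4 = 0, and the invariant factors of ∂_3 are all 1, so H_2 = 0.
  H_3: rank ker ∂_3 − rank ∂_4 = (5 − 4) − 0 = 1, and there is no ∂_4, so H_3 = Z.

As a check, the Euler characteristic is 5 − 10 + 10 − 5 = 0, which agrees with 1 − 0 + 0 − 1 = 0.
(K is a triangulation of the 3-sphere S^3.)

H_0 = Z,  H_1 = 0,  H_2 = 0,  H_3 = Z.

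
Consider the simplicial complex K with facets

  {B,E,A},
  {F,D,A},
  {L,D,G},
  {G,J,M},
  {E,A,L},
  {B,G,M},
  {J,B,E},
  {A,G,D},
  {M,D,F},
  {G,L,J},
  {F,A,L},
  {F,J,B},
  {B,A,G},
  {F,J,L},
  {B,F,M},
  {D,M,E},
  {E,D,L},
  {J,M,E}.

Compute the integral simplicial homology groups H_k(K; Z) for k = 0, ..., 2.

Fix the vertex order A < B < D < E < F < G < J < L < M and write every simplex with vertices in increasing order. Then dim K = 2 and the simplices of K are:

  0-simplices (9): A, B, D, E, F, G, J, L, M
  1-simplices (27): AB, AD, AE, AF, AG, AL, BE, BF, BG, BJ, BM, DE, DF, DG, DL, DM, EJ, EL, EM, FJ, FL, FM, GJ, GL, GM, JL, JM
  2-simplices (18): ABE, ABG, ADF, ADG, AEL, AFL, BEJ, BFJ, BFM, BGM, DEL, DEM, DFM, DGL, EJM, FJL, GJL, GJM

so the chain groups are C_0 ≅ Z^9, C_1 ≅ Z^27, C_2 ≅ Z^18.

∂_1: C_1 → C_0 maps an edge to its endpoints' difference, ∂[p,q] = q − p.
The 9×27 boundary matrix has rank 8 and Smith normal form diag(1,1,1,1,1,1,1,1).

Boundary ∂_2: C_2 → C_1 acts by ∂[p,q,r] = [q,r] − [p,r] + [p,q]. For instance
  ∂GJM = JM − GM + GJ,
  ∂BEJ = EJ − BJ + BE.
This gives a 27×18 integer matrix of rank 18; reducing to Smith normal form yields diagonal entries (1,1,1,1,1,1,1,1,1,1,1,1,1,1,1,1,1,2).

From H_k ≅ ker(∂_k) / im(∂_{k+1}) we obtain:

  H_0: rank C_0 − rank ∂_1 = 9 − 8 = 1, and the invariant factors of ∂_1 are all 1, so H_0 ≅ Z.
  H_1: rank ker ∂_1 − rank ∂_2 = (27 − 8) − 18 = 1, and ∂_2 has invariant factor 2 > 1, so H_1 ≅ Z ⊕ Z/2.
  H_2: rank ker ∂_2 − rank ∂_3 = (18 − 18) − 0 = 0, and there is no ∂_3, so H_2 ≅ 0.

As a check, the Euler characteristic is 9 − 27 + 18 = 0, which agrees with 1 − 1 + 0 = 0.
(K is a triangulation of the Klein bottle.)

H_0 ≅ Z,  H_1 ≅ Z ⊕ Z/2,  H_2 = 0.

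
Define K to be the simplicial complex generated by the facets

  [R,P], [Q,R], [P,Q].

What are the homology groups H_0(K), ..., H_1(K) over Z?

H_0 ≅ Z,  H_1 ≅ Z.

K has 3 vertices, 3 edges.
rank ∂_0 = 0, rank ∂_1 = 2 ⇒ b_0 = 3 − 0 − 2 = 1; all invariant factors of ∂_1 are 1 so no torsion. So H_0 = Z.
rank ∂_1 = 2, rank ∂_2 = 0 ⇒ b_1 = 3 − 2 − 0 = 1. So H_1 = Z.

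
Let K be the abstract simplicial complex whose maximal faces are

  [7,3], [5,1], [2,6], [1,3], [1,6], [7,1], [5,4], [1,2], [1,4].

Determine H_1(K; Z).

H_1 = Z^3.

We work with the vertex ordering 1 < 2 < 3 < 4 < 5 < 6 < 7. The simplices of K, each written with vertices in increasing order, are:

  0-simplices (7): [1], [2], [3], [4], [5], [6], [7]
  1-simplices (9): [1,2], [1,3], [1,4], [1,5], [1,6], [1,7], [2,6], [3,7], [4,5]

giving chain groups C_0 ≅ Z^7, C_1 ≅ Z^9.

The boundary map ∂_1: C_1 → C_0 sends each edge [p,q] (with p < q) to q − p.
The 7×9 boundary matrix has rank 6 and Smith normal form diag(1,1,1,1,1,1).

From H_k ≅ ker(∂_k) / im(∂_{k+1}) we obtain:

  H_1: rank ker ∂_1 − rank ∂_2 = (9 − 6) − 0 = 3, and there is no ∂_2, so H_1 ≅ Z^3.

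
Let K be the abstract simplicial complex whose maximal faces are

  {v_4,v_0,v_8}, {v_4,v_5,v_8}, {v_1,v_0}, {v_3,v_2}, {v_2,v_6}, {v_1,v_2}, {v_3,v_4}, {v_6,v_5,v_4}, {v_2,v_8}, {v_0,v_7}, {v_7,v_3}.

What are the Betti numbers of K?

b_0 = 1, b_1 = 4, b_2 = 0.

K has 9 vertices, 15 edges, 3 triangles.
rank ∂_0 = 0, rank ∂_1 = 8 ⇒ b_0 = 9 − 0 − 8 = 1; all invariant factors of ∂_1 are 1 so no torsion. So H_0 = Z.
rank ∂_1 = 8, rank ∂_2 = 3 ⇒ b_1 = 15 − 8 − 3 = 4; all invariant factors of ∂_2 are 1 so no torsion. So H_1 = Z^4.
rank ∂_2 = 3, rank ∂_3 = 0 ⇒ b_2 = 3 − 3 − 0 = 0. So H_2 = 0.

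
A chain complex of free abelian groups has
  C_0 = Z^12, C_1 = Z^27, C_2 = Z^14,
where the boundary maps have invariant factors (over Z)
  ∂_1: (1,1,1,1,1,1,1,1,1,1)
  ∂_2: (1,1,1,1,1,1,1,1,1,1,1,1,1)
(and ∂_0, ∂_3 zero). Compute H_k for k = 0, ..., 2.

H_0: b_0 = 12 − 0 − 10 = 2; torsion from ∂_1 factors > 1: none. So H_0 ≅ Z^2.
H_1: b_1 = 27 − 10 − 13 = 4; torsion from ∂_2 factors > 1: none. So H_1 ≅ Z^4.
H_2: b_2 = 14 − 13 − 0 = 1; torsion from ∂_3 factors > 1: none. So H_2 ≅ Z.

H_0 ≅ Z^2,  H_1 ≅ Z^4,  H_2 ≅ Z.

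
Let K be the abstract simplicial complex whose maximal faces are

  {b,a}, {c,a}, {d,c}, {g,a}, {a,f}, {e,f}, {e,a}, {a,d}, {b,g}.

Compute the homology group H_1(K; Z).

H_1 = Z^3.

Take the total order a < b < c < d < e < f < g on the vertex set. Then K (dimension 1) consists of the simplices:

  0-simplices (7): a, b, c, d, e, f, g
  1-simplices (9): ab, ac, ad, ae, af, ag, bg, cd, ef

Hence C_0 ≅ Z^7, C_1 ≅ Z^9.

∂_1: C_1 → C_0 sends each edge [p,q] (with p < q) to q − p.
The 7×9 boundary matrix has rank 6 and Smith normal form diag(1,1,1,1,1,1).

Computing H_k = (kernel of ∂_k) / (image of ∂_{k+1}):

  H_1: rank ker ∂_1 − rank ∂_2 = (9 − 6) − 0 = 3, and there is no ∂_2, so H_1 ≅ Z^3.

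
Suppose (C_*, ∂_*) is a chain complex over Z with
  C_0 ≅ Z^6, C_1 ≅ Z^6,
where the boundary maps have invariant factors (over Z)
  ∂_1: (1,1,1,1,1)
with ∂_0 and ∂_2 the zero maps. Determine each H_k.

H_0 ≅ Z,  H_1 ≅ Z.

H_0: b_0 = 6 − 0 − 5 = 1; torsion from ∂_1 factors > 1: none. So H_0 ≅ Z.
H_1: b_1 = 6 − 5 − 0 = 1; torsion from ∂_2 factors > 1: none. So H_1 ≅ Z.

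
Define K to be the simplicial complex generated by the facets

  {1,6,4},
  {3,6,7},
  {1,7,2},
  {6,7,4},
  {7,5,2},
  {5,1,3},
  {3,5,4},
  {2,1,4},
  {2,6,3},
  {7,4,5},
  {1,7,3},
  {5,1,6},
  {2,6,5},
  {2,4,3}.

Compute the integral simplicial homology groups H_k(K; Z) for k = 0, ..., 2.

Fix the vertex order 1 < 2 < 3 < 4 < 5 < 6 < 7 and write every simplex with vertices in increasing order. Then dim K = 2 and the simplices of K are:

  0-simplices (7): [1], [2], [3], [4], [5], [6], [7]
  1-simplices (21): [1,2], [1,3], [1,4], [1,5], [1,6], [1,7], [2,3], [2,4], [2,5], [2,6], [2,7], [3,4], [3,5], [3,6], [3,7], [4,5], [4,6], [4,7], [5,6], [5,7], [6,7]
  2-simplices (14): [1,2,4], [1,2,7], [1,3,5], [1,3,7], [1,4,6], [1,5,6], [2,3,4], [2,3,6], [2,5,6], [2,5,7], [3,4,5], [3,6,7], [4,5,7], [4,6,7]

Hence C_0 ≅ Z^7, C_1 ≅ Z^21, C_2 ≅ Z^14.

∂_1: C_1 → C_0 is given by ∂[p,q] = [q] − [p]. For instance
  ∂[5,7] = [7] − [5].
As a 7×21 matrix over Z this has rank 6, with invariant factors (1,1,1,1,1,1).

∂_2: C_2 → C_1 acts by ∂[p,q,r] = [q,r] − [p,r] + [p,q]. For instance
  ∂[1,3,5] = [3,5] − [1,5] + [1,3],
  ∂[1,3,7] = [3,7] − [1,7] + [1,3].
The 21×14 boundary matrix has rank 13 and Smith normal form diag(1,1,1,1,1,1,1,1,1,1,1,1,1).

Now H_k = ker ∂_k / im ∂_{k+1}, so:

  H_0: rank C_0 − rank ∂_1 = 7 − 6 = 1, and the invariant factors of ∂_1 are all 1, so H_0 = Z.
  H_1: rank ker ∂_1 − rank ∂_2 = (21 − 6) − 13 = 2, and the invariant factors of ∂_2 are all 1, so H_1 = Z^2.
  H_2: rank ker ∂_2 − rank ∂_3 = (14 − 13) − 0 = 1, and there is no ∂_3, so H_2 = Z.

(K is a triangulation of the torus T^2.)

H_0 = Z,  H_1 = Z^2,  H_2 = Z.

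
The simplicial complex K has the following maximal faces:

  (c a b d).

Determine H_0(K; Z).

Order the vertices as a < b < c < d. Listing each simplex with vertices in this order, K has dimension 3 with simplices:

  0-simplices (4): a, b, c, d
  1-simplices (6): ab, ac, ad, bc, bd, cd
  2-simplices (4): abc, abd, acd, bcd
  3-simplices (1): abcd

Hence C_0 ≅ Z^4, C_1 ≅ Z^6, C_2 ≅ Z^4, C_3 ≅ Z^1.

∂_1: C_1 → C_0 is given by ∂[p,q] = [q] − [p]. For instance
  ∂ac = c − a.
The resulting 4×6 matrix has rank 3, and its Smith normal form has invariant factors (1,1,1).

The boundary map ∂_2: C_2 → C_1 maps a triangle to the signed sum of its edges. For instance
  ∂bcd = cd − bd + bc,
  ∂acd = cd − ad + ac.
As a 6×4 matrix over Z this has rank 3, with invariant factors (1,1,1).

Boundary ∂_3: C_3 → C_2 sends each 3-simplex σ to the alternating sum Σ_i (−1)^i (σ with its i-th vertex removed). For instance
  ∂abcd = bcd − acd + abd − abc.
This gives a 4×1 integer matrix of rank 1; reducing to Smith normal form yields diagonal entries (1).

Reading off H_k = ker ∂_k / im ∂_{k+1}:

  H_0: rank C_0 − rank ∂_1 = 4 − 3 = 1, and the invariant factors of ∂_1 are all 1, so H_0 ≅ Z.

H_0 ≅ Z.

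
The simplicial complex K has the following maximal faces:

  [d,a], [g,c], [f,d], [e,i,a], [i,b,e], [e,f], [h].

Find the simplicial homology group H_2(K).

We work with the vertex ordering a < b < c < d < e < f < g < h < i. The simplices of K, each written with vertices in increasing order, are:

  0-simplices (9): a, b, c, d, e, f, g, h, i
  1-simplices (9): ad, ae, ai, be, bi, cg, df, ef, ei
  2-simplices (2): aei, bei

giving chain groups C_0 ≅ Z^9, C_1 ≅ Z^9, C_2 ≅ Z^2.

∂_1: C_1 → C_0 maps an edge to its endpoints' difference, ∂[p,q] = q − p.
This gives a 9×9 integer matrix of rank 6; reducing to Smith normal form yields diagonal entries (1,1,1,1,1,1).

The boundary map ∂_2: C_2 → C_1 maps a triangle to the signed sum of its edges. For instance
  ∂aei = ei − ai + ae,
  ∂bei = ei − bi + be.
This gives a 9×2 integer matrix of rank 2; reducing to Smith normal form yields diagonal entries (1,1).

Now H_k = ker ∂_k / im ∂_{k+1}, so:

  H_2: rank ker ∂_2 − rank ∂_3 = (2 − 2) − 0 = 0, and there is no ∂_3, so H_2 ≅ 0.

H_2 = 0.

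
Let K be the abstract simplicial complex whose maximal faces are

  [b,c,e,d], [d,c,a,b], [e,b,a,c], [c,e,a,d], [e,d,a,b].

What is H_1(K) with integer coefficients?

Take the total order a < b < c < d < e on the vertex set. Then K (dimension 3) consists of the simplices:

  0-simplices (5): a, b, c, d, e
  1-simplices (10): ab, ac, ad, ae, bc, bd, be, cd, ce, de
  2-simplices (10): abc, abd, abe, acd, ace, ade, bcd, bce, bde, cde
  3-simplices (5): abcd, abce, abde, acde, bcde

Hence C_0 ≅ Z^5, C_1 ≅ Z^10, C_2 ≅ Z^10, C_3 ≅ Z^5.

∂_1: C_1 → C_0 sends each edge [p,q] (with p < q) to q − p. For instance
  ∂ad = d − a.
This gives a 5×10 integer matrix of rank 4; reducing to Smith normal form yields diagonal entries (1,1,1,1).

Boundary ∂_2: C_2 → C_1 maps a triangle to the signed sum of its edges. For instance
  ∂cde = de − ce + cd,
  ∂acd = cd − ad + ac.
The resulting 10×10 matrix has rank 6, and its Smith normal form has invariant factors (1,1,1,1,1,1).

The boundary map ∂_3: C_3 → C_2 sends each 3-simplex σ to the alternating sum Σ_i (−1)^i (σ with its i-th vertex removed). For instance
  ∂acde = cde − ade + ace − acd,
  ∂bcde = cde − bde + bce − bcd.
The resulting 10×5 matrix has rank 4, and its Smith normal form has invariant factors (1,1,1,1).

Now H_k = ker ∂_k / im ∂_{k+1}, so:

  H_1: rank ker ∂_1 − rank ∂_2 = (10 − 4) − 6 = 0, and the invariant factors of ∂_2 are all 1, so H_1 ≅ 0.

H_1 = 0.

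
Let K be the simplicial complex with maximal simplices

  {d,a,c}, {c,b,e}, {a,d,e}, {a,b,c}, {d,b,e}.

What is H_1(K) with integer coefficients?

We work with the vertex ordering a < b < c < d < e. The simplices of K, each written with vertices in increasing order, are:

  0-simplices (5): a, b, c, d, e
  1-simplices (10): ab, ac, ad, ae, bc, bd, be, cd, ce, de
  2-simplices (5): abc, acd, ade, bce, bde

Hence C_0 ≅ Z^5, C_1 ≅ Z^10, C_2 ≅ Z^5.

Boundary ∂_1: C_1 → C_0 is given by ∂[p,q] = [q] − [p].
As a 5×10 matrix over Z this has rank 4, with invariant factors (1,1,1,1).

The boundary map ∂_2: C_2 → C_1 acts by ∂[p,q,r] = [q,r] − [p,r] + [p,q]. For instance
  ∂abc = bc − ac + ab,
  ∂bce = ce − be + bc.
The resulting 10×5 matrix has rank 5, and its Smith normal form has invariant factors (1,1,1,1,1).

Computing H_k = (kernel of ∂_k) / (image of ∂_{k+1}):

  H_1: rank ker ∂_1 − rank ∂_2 = (10 − 4) − 5 = 1, and the invariant factors of ∂_2 are all 1, so H_1 ≅ Z.

H_1 = Z.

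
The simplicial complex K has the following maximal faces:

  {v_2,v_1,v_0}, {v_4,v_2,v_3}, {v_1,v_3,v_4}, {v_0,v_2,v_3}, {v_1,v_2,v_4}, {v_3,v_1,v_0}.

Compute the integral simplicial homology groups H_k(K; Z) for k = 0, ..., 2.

Take the total order v_0 < v_1 < v_2 < v_3 < v_4 on the vertex set. Then K (dimension 2) consists of the simplices:

  0-simplices (5): [v_0], [v_1], [v_2], [v_3], [v_4]
  1-simplices (9): [v_0,v_1], [v_0,v_2], [v_0,v_3], [v_1,v_2], [v_1,v_3], [v_1,v_4], [v_2,v_3], [v_2,v_4], [v_3,v_4]
  2-simplices (6): [v_0,v_1,v_2], [v_0,v_1,v_3], [v_0,v_2,v_3], [v_1,v_2,v_4], [v_1,v_3,v_4], [v_2,v_3,v_4]

giving chain groups C_0 ≅ Z^5, C_1 ≅ Z^9, C_2 ≅ Z^6.

Boundary ∂_1: C_1 → C_0 sends each edge [p,q] (with p < q) to q − p. For instance
  ∂[v_0,v_3] = [v_3] − [v_0].
This gives a 5×9 integer matrix of rank 4; reducing to Smith normal form yields diagonal entries (1,1,1,1).

∂_2: C_2 → C_1 acts by ∂[p,q,r] = [q,r] − [p,r] + [p,q]. For instance
  ∂[v_2,v_3,v_4] = [v_3,v_4] − [v_2,v_4] + [v_2,v_3],
  ∂[v_1,v_3,v_4] = [v_3,v_4] − [v_1,v_4] + [v_1,v_3].
The resulting 9×6 matrix has rank 5, and its Smith normal form has invariant factors (1,1,1,1,1).

Computing H_k = (kernel of ∂_k) / (image of ∂_{k+1}):

  H_0: rank C_0 − rank ∂_1 = 5 − 4 = 1, and the invariant factors of ∂_1 are all 1, so H_0 = Z.
  H_1: rank ker ∂_1 − rank ∂_2 = (9 − 4) − 5 = 0, and the invariant factors of ∂_2 are all 1, so H_1 = 0.
  H_2: rank ker ∂_2 − rank ∂_3 = (6 − 5) − 0 = 1, and there is no ∂_3, so H_2 = Z.

As a check, the Euler characteristic is 5 − 9 + 6 = 2, which agrees with 1 − 0 + 1 = 2.

H_0 ≅ Z,  H_1 = 0,  H_2 ≅ Z.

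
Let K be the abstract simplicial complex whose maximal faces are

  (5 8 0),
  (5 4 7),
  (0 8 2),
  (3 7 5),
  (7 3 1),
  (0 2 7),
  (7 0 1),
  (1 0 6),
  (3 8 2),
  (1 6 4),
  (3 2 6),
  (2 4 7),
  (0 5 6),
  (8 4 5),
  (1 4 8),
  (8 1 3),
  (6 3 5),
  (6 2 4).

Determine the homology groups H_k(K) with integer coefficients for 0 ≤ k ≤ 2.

Take the total order 0 < 1 < 2 < 3 < 4 < 5 < 6 < 7 < 8 on the vertex set. Then K (dimension 2) consists of the simplices:

  0-simplices (9): [0], [1], [2], [3], [4], [5], [6], [7], [8]
  1-simplices (27): (27 of them)
  2-simplices (18): [0,1,6], [0,1,7], [0,2,7], [0,2,8], [0,5,6], [0,5,8], [1,3,7], [1,3,8], [1,4,6], [1,4,8], [2,3,6], [2,3,8], [2,4,6], [2,4,7], [3,5,6], [3,5,7], [4,5,7], [4,5,8]

so the chain groups are C_0 ≅ Z^9, C_1 ≅ Z^27, C_2 ≅ Z^18.

Boundary ∂_1: C_1 → C_0 maps an edge to its endpoints' difference, ∂[p,q] = q − p.
The 9×27 boundary matrix has rank 8 and Smith normal form diag(1,1,1,1,1,1,1,1).

∂_2: C_2 → C_1 acts by ∂[p,q,r] = [q,r] − [p,r] + [p,q]. For instance
  ∂[2,3,8] = [3,8] − [2,8] + [2,3],
  ∂[2,4,7] = [4,7] − [2,7] + [2,4].
As a 27×18 matrix over Z this has rank 17, with invariant factors (1,1,1,1,1,1,1,1,1,1,1,1,1,1,1,1,1).

Computing H_k = (kernel of ∂_k) / (image of ∂_{k+1}):

  H_0: rank C_0 − rank ∂_1 = 9 − 8 = 1, and the invariant factors of ∂_1 are all 1, so H_0 = Z.
  H_1: rank ker ∂_1 − rank ∂_2 = (27 − 8) − 17 = 2, and the invariant factors of ∂_2 are all 1, so H_1 = Z^2.
  H_2: rank ker ∂_2 − rank ∂_3 = (18 − 17) − 0 = 1, and there is no ∂_3, so H_2 = Z.

As a check, the Euler characteristic is 9 − 27 + 18 = 0, which agrees with 1 − 2 + 1 = 0.

H_0 = Z,  H_1 = Z^2,  H_2 = Z.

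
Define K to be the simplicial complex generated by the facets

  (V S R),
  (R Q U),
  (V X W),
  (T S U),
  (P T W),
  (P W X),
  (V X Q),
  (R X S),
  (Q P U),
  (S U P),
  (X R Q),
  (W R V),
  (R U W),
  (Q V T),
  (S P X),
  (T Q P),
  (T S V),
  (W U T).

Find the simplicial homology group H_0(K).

H_0 ≅ Z.

Order the vertices as P < Q < R < S < T < U < V < W < X. Listing each simplex with vertices in this order, K has dimension 2 with simplices:

  0-simplices (9): P, Q, R, S, T, U, V, W, X
  1-simplices (27): PQ, PS, PT, PU, PW, PX, QR, QT, QU, QV, QX, RS, RU, RV, RW, RX, ST, SU, SV, SX, TU, TV, TW, UW, VW, VX, WX
  2-simplices (18): PQT, PQU, PSU, PSX, PTW, PWX, QRU, QRX, QTV, QVX, RSV, RSX, RUW, RVW, STU, STV, TUW, VWX

Hence C_0 ≅ Z^9, C_1 ≅ Z^27, C_2 ≅ Z^18.

The boundary map ∂_1: C_1 → C_0 is given by ∂[p,q] = [q] − [p].
The resulting 9×27 matrix has rank 8, and its Smith normal form has invariant factors (1,1,1,1,1,1,1,1).

∂_2: C_2 → C_1 sends each 2-simplex [p,q,r] to [q,r] − [p,r] + [p,q]. For instance
  ∂QTV = TV − QV + QT,
  ∂PQT = QT − PT + PQ.
This gives a 27×18 integer matrix of rank 18; reducing to Smith normal form yields diagonal entries (1,1,1,1,1,1,1,1,1,1,1,1,1,1,1,1,1,2).

Now H_k = ker ∂_k / im ∂_{k+1}, so:

  H_0: rank C_0 − rank ∂_1 = 9 − 8 = 1, and the invariant factors of ∂_1 are all 1, so H_0 ≅ Z.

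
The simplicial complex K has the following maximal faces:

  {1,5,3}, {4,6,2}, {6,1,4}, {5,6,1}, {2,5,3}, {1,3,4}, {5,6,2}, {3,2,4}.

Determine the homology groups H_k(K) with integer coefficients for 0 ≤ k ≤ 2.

We work with the vertex ordering 1 < 2 < 3 < 4 < 5 < 6. The simplices of K, each written with vertices in increasing order, are:

  0-simplices (6): [1], [2], [3], [4], [5], [6]
  1-simplices (12): [1,3], [1,4], [1,5], [1,6], [2,3], [2,4], [2,5], [2,6], [3,4], [3,5], [4,6], [5,6]
  2-simplices (8): [1,3,4], [1,3,5], [1,4,6], [1,5,6], [2,3,4], [2,3,5], [2,4,6], [2,5,6]

so the chain groups are C_0 ≅ Z^6, C_1 ≅ Z^12, C_2 ≅ Z^8.

∂_1: C_1 → C_0 sends each edge [p,q] (with p < q) to q − p. For instance
  ∂[2,4] = [4] − [2].
As a 6×12 matrix over Z this has rank 5, with invariant factors (1,1,1,1,1).

Boundary ∂_2: C_2 → C_1 maps a triangle to the signed sum of its edges. For instance
  ∂[2,3,5] = [3,5] − [2,5] + [2,3],
  ∂[1,3,4] = [3,4] − [1,4] + [1,3].
As a 12×8 matrix over Z this has rank 7, with invariant factors (1,1,1,1,1,1,1).

From H_k ≅ ker(∂_k) / im(∂_{k+1}) we obtain:

  H_0: rank C_0 − rank ∂_1 = 6 − 5 = 1, and the invariant factors of ∂_1 are all 1, so H_0 = Z.
  H_1: rank ker ∂_1 − rank ∂_2 = (12 − 5) − 7 = 0, and the invariant factors of ∂_2 are all 1, so H_1 = 0.
  H_2: rank ker ∂_2 − rank ∂_3 = (8 − 7) − 0 = 1, and there is no ∂_3, so H_2 = Z.

(K is a triangulation of the 2-sphere S^2.)

H_0 ≅ Z,  H_1 = 0,  H_2 ≅ Z.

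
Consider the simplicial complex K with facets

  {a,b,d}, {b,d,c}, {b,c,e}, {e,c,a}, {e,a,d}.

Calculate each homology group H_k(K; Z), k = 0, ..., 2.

K has 5 vertices, 10 edges, 5 triangles.
rank ∂_0 = 0, rank ∂_1 = 4 ⇒ b_0 = 5 − 0 − 4 = 1; all invariant factors of ∂_1 are 1 so no torsion. So H_0 = Z.
rank ∂_1 = 4, rank ∂_2 = 5 ⇒ b_1 = 10 − 4 − 5 = 1; all invariant factors of ∂_2 are 1 so no torsion. So H_1 = Z.
rank ∂_2 = 5, rank ∂_3 = 0 ⇒ b_2 = 5 − 5 − 0 = 0. So H_2 = 0.

H_0 ≅ Z,  H_1 ≅ Z,  H_2 = 0.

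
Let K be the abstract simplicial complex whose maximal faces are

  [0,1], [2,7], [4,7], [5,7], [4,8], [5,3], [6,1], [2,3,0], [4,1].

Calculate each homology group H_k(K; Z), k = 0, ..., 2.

We work with the vertex ordering 0 < 1 < 2 < 3 < 4 < 5 < 6 < 7 < 8. The simplices of K, each written with vertices in increasing order, are:

  0-simplices (9): [0], [1], [2], [3], [4], [5], [6], [7], [8]
  1-simplices (11): [0,1], [0,2], [0,3], [1,4], [1,6], [2,3], [2,7], [3,5], [4,7], [4,8], [5,7]
  2-simplices (1): [0,2,3]

Hence C_0 ≅ Z^9, C_1 ≅ Z^11, C_2 ≅ Z^1.

Boundary ∂_1: C_1 → C_0 maps an edge to its endpoints' difference, ∂[p,q] = q − p.
The resulting 9×11 matrix has rank 8, and its Smith normal form has invariant factors (1,1,1,1,1,1,1,1).

The boundary map ∂_2: C_2 → C_1 sends each 2-simplex [p,q,r] to [q,r] − [p,r] + [p,q]. For instance
  ∂[0,2,3] = [2,3] − [0,3] + [0,2].
As a 11×1 matrix over Z this has rank 1, with invariant factors (1).

Computing H_k = (kernel of ∂_k) / (image of ∂_{k+1}):

  H_0: rank C_0 − rank ∂_1 = 9 − 8 = 1, and the invariant factors of ∂_1 are all 1, so H_0 ≅ Z.
  H_1: rank ker ∂_1 − rank ∂_2 = (11 − 8) − 1 = 2, and the invariant factors of ∂_2 are all 1, so H_1 ≅ Z^2.
  H_2: rank ker ∂_2 − rank ∂_3 = (1 − 1) − 0 = 0, and there is no ∂_3, so H_2 ≅ 0.

As a check, the Euler characteristic is 9 − 11 + 1 = -1, which agrees with 1 − 2 + 0 = -1.

H_0 = Z,  H_1 = Z^2,  H_2 = 0.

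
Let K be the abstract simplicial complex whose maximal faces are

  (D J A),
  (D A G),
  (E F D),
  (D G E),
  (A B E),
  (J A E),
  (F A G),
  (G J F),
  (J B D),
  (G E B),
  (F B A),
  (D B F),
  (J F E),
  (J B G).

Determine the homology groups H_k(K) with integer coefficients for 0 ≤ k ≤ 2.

We work with the vertex ordering A < B < D < E < F < G < J. The simplices of K, each written with vertices in increasing order, are:

  0-simplices (7): A, B, D, E, F, G, J
  1-simplices (21): AB, AD, AE, AF, AG, AJ, BD, BE, BF, BG, BJ, DE, DF, DG, DJ, EF, EG, EJ, FG, FJ, GJ
  2-simplices (14): ABE, ABF, ADG, ADJ, AEJ, AFG, BDF, BDJ, BEG, BGJ, DEF, DEG, EFJ, FGJ

Hence C_0 ≅ Z^7, C_1 ≅ Z^21, C_2 ≅ Z^14.

∂_1: C_1 → C_0 is given by ∂[p,q] = [q] − [p].
This gives a 7×21 integer matrix of rank 6; reducing to Smith normal form yields diagonal entries (1,1,1,1,1,1).

∂_2: C_2 → C_1 sends each 2-simplex [p,q,r] to [q,r] − [p,r] + [p,q]. For instance
  ∂ABF = BF − AF + AB,
  ∂FGJ = GJ − FJ + FG.
The resulting 21×14 matrix has rank 13, and its Smith normal form has invariant factors (1,1,1,1,1,1,1,1,1,1,1,1,1).

Computing H_k = (kernel of ∂_k) / (image of ∂_{k+1}):

  H_0: rank C_0 − rank ∂_1 = 7 − 6 = 1, and the invariant factors of ∂_1 are all 1, so H_0 = Z.
  H_1: rank ker ∂_1 − rank ∂_2 = (21 − 6) − 13 = 2, and the invariant factors of ∂_2 are all 1, so H_1 = Z^2.
  H_2: rank ker ∂_2 − rank ∂_3 = (14 − 13) − 0 = 1, and there is no ∂_3, so H_2 = Z.

As a check, the Euler characteristic is 7 − 21 + 14 = 0, which agrees with 1 − 2 + 1 = 0.

H_0 = Z,  H_1 = Z^2,  H_2 = Z.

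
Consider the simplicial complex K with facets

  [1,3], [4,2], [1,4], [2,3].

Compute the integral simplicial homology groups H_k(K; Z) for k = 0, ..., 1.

H_0 = Z,  H_1 = Z.

Take the total order 1 < 2 < 3 < 4 on the vertex set. Then K (dimension 1) consists of the simplices:

  0-simplices (4): [1], [2], [3], [4]
  1-simplices (4): [1,3], [1,4], [2,3], [2,4]

giving chain groups C_0 ≅ Z^4, C_1 ≅ Z^4.

Boundary ∂_1: C_1 → C_0 is given by ∂[p,q] = [q] − [p]. For instance
  ∂[2,3] = [3] − [2].
This gives a 4×4 integer matrix of rank 3; reducing to Smith normal form yields diagonal entries (1,1,1).

From H_k ≅ ker(∂_k) / im(∂_{k+1}) we obtain:

  H_0: rank C_0 − rank ∂_1 = 4 − 3 = 1, and the invariant factors of ∂_1 are all 1, so H_0 = Z.
  H_1: rank ker ∂_1 − rank ∂_2 = (4 − 3) − 0 = 1, and there is no ∂_2, so H_1 = Z.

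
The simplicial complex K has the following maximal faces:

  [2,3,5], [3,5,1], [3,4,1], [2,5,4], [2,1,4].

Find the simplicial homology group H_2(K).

H_2 = 0.

Order the vertices as 1 < 2 < 3 < 4 < 5. Listing each simplex with vertices in this order, K has dimension 2 with simplices:

  0-simplices (5): [1], [2], [3], [4], [5]
  1-simplices (10): [1,2], [1,3], [1,4], [1,5], [2,3], [2,4], [2,5], [3,4], [3,5], [4,5]
  2-simplices (5): [1,2,4], [1,3,4], [1,3,5], [2,3,5], [2,4,5]

so the chain groups are C_0 ≅ Z^5, C_1 ≅ Z^10, C_2 ≅ Z^5.

Boundary ∂_1: C_1 → C_0 maps an edge to its endpoints' difference, ∂[p,q] = q − p. For instance
  ∂[1,2] = [2] − [1].
This gives a 5×10 integer matrix of rank 4; reducing to Smith normal form yields diagonal entries (1,1,1,1).

The boundary map ∂_2: C_2 → C_1 maps a triangle to the signed sum of its edges. For instance
  ∂[1,3,4] = [3,4] − [1,4] + [1,3],
  ∂[2,3,5] = [3,5] − [2,5] + [2,3].
As a 10×5 matrix over Z this has rank 5, with invariant factors (1,1,1,1,1).

Computing H_k = (kernel of ∂_k) / (image of ∂_{k+1}):

  H_2: rank ker ∂_2 − rank ∂_3 = (5 − 5) − 0 = 0, and there is no ∂_3, so H_2 = 0.

(K is a triangulation of the Möbius band.)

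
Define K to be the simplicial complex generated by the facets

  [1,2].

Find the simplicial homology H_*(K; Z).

Order the vertices as 1 < 2. Listing each simplex with vertices in this order, K has dimension 1 with simplices:

  0-simplices (2): [1], [2]
  1-simplices (1): [1,2]

giving chain groups C_0 ≅ Z^2, C_1 ≅ Z^1.

∂_1: C_1 → C_0 sends each edge [p,q] (with p < q) to q − p. For instance
  ∂[1,2] = [2] − [1].
The resulting 2×1 matrix has rank 1, and its Smith normal form has invariant factors (1).

Reading off H_k = ker ∂_k / im ∂_{k+1}:

  H_0: rank C_0 − rank ∂_1 = 2 − 1 = 1, and the invariant factors of ∂_1 are all 1, so H_0 ≅ Z.
  H_1: rank ker ∂_1 − rank ∂_2 = (1 − 1) − 0 = 0, and there is no ∂_2, so H_1 ≅ 0.

As a check, the Euler characteristic is 2 − 1 = 1, which agrees with 1 − 0 = 1.

H_0 = Z,  H_1 = 0.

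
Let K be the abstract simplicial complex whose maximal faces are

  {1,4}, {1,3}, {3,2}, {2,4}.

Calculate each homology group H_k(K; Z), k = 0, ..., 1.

H_0 ≅ Z,  H_1 ≅ Z.

K has 4 vertices, 4 edges.
rank ∂_0 = 0, rank ∂_1 = 3 ⇒ b_0 = 4 − 0 − 3 = 1; all invariant factors of ∂_1 are 1 so no torsion. So H_0 = Z.
rank ∂_1 = 3, rank ∂_2 = 0 ⇒ b_1 = 4 − 3 − 0 = 1. So H_1 = Z.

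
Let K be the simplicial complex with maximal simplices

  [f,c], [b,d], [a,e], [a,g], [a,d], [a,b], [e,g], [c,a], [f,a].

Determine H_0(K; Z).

H_0 = Z.

Order the vertices as a < b < c < d < e < f < g. Listing each simplex with vertices in this order, K has dimension 1 with simplices:

  0-simplices (7): a, b, c, d, e, f, g
  1-simplices (9): ab, ac, ad, ae, af, ag, bd, cf, eg

giving chain groups C_0 ≅ Z^7, C_1 ≅ Z^9.

∂_1: C_1 → C_0 maps an edge to its endpoints' difference, ∂[p,q] = q − p. For instance
  ∂cf = f − c.
As a 7×9 matrix over Z this has rank 6, with invariant factors (1,1,1,1,1,1).

From H_k ≅ ker(∂_k) / im(∂_{k+1}) we obtain:

  H_0: rank C_0 − rank ∂_1 = 7 − 6 = 1, and the invariant factors of ∂_1 are all 1, so H_0 = Z.

(K is a triangulation of a wedge of 3 circles.)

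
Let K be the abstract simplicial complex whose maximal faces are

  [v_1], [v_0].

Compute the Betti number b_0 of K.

b_0 = 2.

Order the vertices as v_0 < v_1. Listing each simplex with vertices in this order, K has dimension 0 with simplices:

  0-simplices (2): [v_0], [v_1]

so the chain groups are C_0 ≅ Z^2.

Now H_k = ker ∂_k / im ∂_{k+1}, so:

  H_0: rank C_0 − rank ∂_1 = 2 − 0 = 2, and there is no ∂_1, so H_0 ≅ Z^2.

Hence the Betti numbers are b_0 = 2.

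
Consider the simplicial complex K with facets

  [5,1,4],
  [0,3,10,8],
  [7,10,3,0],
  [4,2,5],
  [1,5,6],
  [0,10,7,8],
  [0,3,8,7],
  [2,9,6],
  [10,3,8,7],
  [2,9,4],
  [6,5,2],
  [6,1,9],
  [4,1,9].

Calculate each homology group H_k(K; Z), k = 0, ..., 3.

We work with the vertex ordering 0 < 1 < 2 < 3 < 4 < 5 < 6 < 7 < 8 < 9 < 10. The simplices of K, each written with vertices in increasing order, are:

  0-simplices (11): [0], [1], [2], [3], [4], [5], [6], [7], [8], [9], [10]
  1-simplices (22): [0,3], [0,7], [0,8], [0,10], [1,4], [1,5], [1,6], [1,9], [2,4], [2,5], [2,6], [2,9], [3,7], [3,8], [3,10], [4,5], [4,9], [5,6], [6,9], [7,8], [7,10], [8,10]
  2-simplices (18): (18 of them)
  3-simplices (5): [0,3,7,8], [0,3,7,10], [0,3,8,10], [0,7,8,10], [3,7,8,10]

so the chain groups are C_0 ≅ Z^11, C_1 ≅ Z^22, C_2 ≅ Z^18, C_3 ≅ Z^5.

∂_1: C_1 → C_0 sends each edge [p,q] (with p < q) to q − p.
The 11×22 boundary matrix has rank 9 and Smith normal form diag(1,1,1,1,1,1,1,1,1).

The boundary map ∂_2: C_2 → C_1 maps a triangle to the signed sum of its edges. For instance
  ∂[3,8,10] = [8,10] − [3,10] + [3,8],
  ∂[1,6,9] = [6,9] − [1,9] + [1,6].
The resulting 22×18 matrix has rank 13, and its Smith normal form has invariant factors (1,1,1,1,1,1,1,1,1,1,1,1,1).

∂_3: C_3 → C_2 sends each 3-simplex σ to the alternating sum Σ_i (−1)^i (σ with its i-th vertex removed). For instance
  ∂[0,3,7,10] = [3,7,10] − [0,7,10] + [0,3,10] − [0,3,7],
  ∂[0,7,8,10] = [7,8,10] − [0,8,10] + [0,7,10] − [0,7,8].
The resulting 18×5 matrix has rank 4, and its Smith normal form has invariant factors (1,1,1,1).

Now H_k = ker ∂_k / im ∂_{k+1}, so:

  H_0: rank C_0 − rank ∂_1 = 11 − 9 = 2, and the invariant factors of ∂_1 are all 1, so H_0 = Z^2.
  H_1: rank ker ∂_1 − rank ∂_2 = (22 − 9) − 13 = 0, and the invariant factors of ∂_2 are all 1, so H_1 = 0.
  H_2: rank ker ∂_2 − rank ∂_3 = (18 − 13) − 4 = 1, and the invariant factors of ∂_3 are all 1, so H_2 = Z.
  H_3: rank ker ∂_3 − rank ∂_4 = (5 − 4) − 0 = 1, and there is no ∂_4, so H_3 = Z.

(K is a triangulation of the disjoint union of the 2-sphere S^2 and the 3-sphere S^3.)

H_0 ≅ Z^2,  H_1 = 0,  H_2 ≅ Z,  H_3 ≅ Z.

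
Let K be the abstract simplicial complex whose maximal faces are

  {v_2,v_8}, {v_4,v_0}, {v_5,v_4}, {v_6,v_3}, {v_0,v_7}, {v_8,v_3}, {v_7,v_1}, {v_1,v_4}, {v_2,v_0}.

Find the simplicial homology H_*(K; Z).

H_0 = Z,  H_1 = Z.

Order the vertices as v_0 < v_1 < v_2 < v_3 < v_4 < v_5 < v_6 < v_7 < v_8. Listing each simplex with vertices in this order, K has dimension 1 with simplices:

  0-simplices (9): [v_0], [v_1], [v_2], [v_3], [v_4], [v_5], [v_6], [v_7], [v_8]
  1-simplices (9): [v_0,v_2], [v_0,v_4], [v_0,v_7], [v_1,v_4], [v_1,v_7], [v_2,v_8], [v_3,v_6], [v_3,v_8], [v_4,v_5]

so the chain groups are C_0 ≅ Z^9, C_1 ≅ Z^9.

∂_1: C_1 → C_0 maps an edge to its endpoints' difference, ∂[p,q] = q − p.
This gives a 9×9 integer matrix of rank 8; reducing to Smith normal form yields diagonal entries (1,1,1,1,1,1,1,1).

Now H_k = ker ∂_k / im ∂_{k+1}, so:

  H_0: rank C_0 − rank ∂_1 = 9 − 8 = 1, and the invariant factors of ∂_1 are all 1, so H_0 = Z.
  H_1: rank ker ∂_1 − rank ∂_2 = (9 − 8) − 0 = 1, and there is no ∂_2, so H_1 = Z.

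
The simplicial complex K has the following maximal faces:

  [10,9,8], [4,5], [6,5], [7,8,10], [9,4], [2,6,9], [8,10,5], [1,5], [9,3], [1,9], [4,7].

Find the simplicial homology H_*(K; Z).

H_0 = Z,  H_1 = Z^4,  H_2 = 0.

Fix the vertex order 1 < 2 < 3 < 4 < 5 < 6 < 7 < 8 < 9 < 10 and write every simplex with vertices in increasing order. Then dim K = 2 and the simplices of K are:

  0-simplices (10): [1], [2], [3], [4], [5], [6], [7], [8], [9], [10]
  1-simplices (17): [1,5], [1,9], [2,6], [2,9], [3,9], [4,5], [4,7], [4,9], [5,6], [5,8], [5,10], [6,9], [7,8], [7,10], [8,9], [8,10], [9,10]
  2-simplices (4): [2,6,9], [5,8,10], [7,8,10], [8,9,10]

Hence C_0 ≅ Z^10, C_1 ≅ Z^17, C_2 ≅ Z^4.

Boundary ∂_1: C_1 → C_0 sends each edge [p,q] (with p < q) to q − p.
As a 10×17 matrix over Z this has rank 9, with invariant factors (1,1,1,1,1,1,1,1,1).

∂_2: C_2 → C_1 acts by ∂[p,q,r] = [q,r] − [p,r] + [p,q]. For instance
  ∂[8,9,10] = [9,10] − [8,10] + [8,9],
  ∂[7,8,10] = [8,10] − [7,10] + [7,8].
The 17×4 boundary matrix has rank 4 and Smith normal form diag(1,1,1,1).

From H_k ≅ ker(∂_k) / im(∂_{k+1}) we obtain:

  H_0: rank C_0 − rank ∂_1 = 10 − 9 = 1, and the invariant factors of ∂_1 are all 1, so H_0 ≅ Z.
  H_1: rank ker ∂_1 − rank ∂_2 = (17 − 9) − 4 = 4, and the invariant factors of ∂_2 are all 1, so H_1 ≅ Z^4.
  H_2: rank ker ∂_2 − rank ∂_3 = (4 − 4) − 0 = 0, and there is no ∂_3, so H_2 ≅ 0.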